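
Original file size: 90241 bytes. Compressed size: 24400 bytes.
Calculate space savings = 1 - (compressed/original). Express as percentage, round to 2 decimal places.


ratio = compressed/original = 24400/90241 = 0.270387
savings = 1 - ratio = 1 - 0.270387 = 0.729613
as a percentage: 0.729613 * 100 = 72.96%

Space savings = 1 - 24400/90241 = 72.96%


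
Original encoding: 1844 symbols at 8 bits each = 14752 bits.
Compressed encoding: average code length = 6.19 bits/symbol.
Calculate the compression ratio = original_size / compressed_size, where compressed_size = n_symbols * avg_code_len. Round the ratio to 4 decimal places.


original_size = n_symbols * orig_bits = 1844 * 8 = 14752 bits
compressed_size = n_symbols * avg_code_len = 1844 * 6.19 = 11414.36 bits
ratio = original_size / compressed_size = 14752 / 11414.36 = 1.2924

Compression ratio = 1.2924


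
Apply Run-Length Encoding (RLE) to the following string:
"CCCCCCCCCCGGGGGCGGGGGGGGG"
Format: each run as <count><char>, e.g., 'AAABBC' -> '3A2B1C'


Scanning runs left to right:
  i=0: run of 'C' x 10 -> '10C'
  i=10: run of 'G' x 5 -> '5G'
  i=15: run of 'C' x 1 -> '1C'
  i=16: run of 'G' x 9 -> '9G'

RLE = 10C5G1C9G


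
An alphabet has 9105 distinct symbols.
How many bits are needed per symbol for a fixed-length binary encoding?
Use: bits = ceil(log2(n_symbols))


log2(9105) = 13.1524
Bracket: 2^13 = 8192 < 9105 <= 2^14 = 16384
So ceil(log2(9105)) = 14

bits = ceil(log2(9105)) = ceil(13.1524) = 14 bits


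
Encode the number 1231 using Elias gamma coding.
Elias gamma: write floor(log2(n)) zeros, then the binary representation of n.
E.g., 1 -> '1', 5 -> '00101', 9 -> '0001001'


num_bits = floor(log2(1231)) + 1 = 11
leading_zeros = num_bits - 1 = 10
binary(1231) = 10011001111

Elias gamma(1231) = '0000000000' + '10011001111' = 000000000010011001111 (21 bits)


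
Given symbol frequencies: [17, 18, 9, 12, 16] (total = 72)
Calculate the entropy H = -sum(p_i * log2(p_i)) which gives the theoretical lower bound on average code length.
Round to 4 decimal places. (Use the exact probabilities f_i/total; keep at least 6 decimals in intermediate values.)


Per-symbol terms -p_i * log2(p_i) with p_i = f_i/72:
  p = 17/72 = 0.236111: log2(p) = -2.082462, -p*log2(p) = 0.491692
  p = 18/72 = 0.250000: log2(p) = -2.000000, -p*log2(p) = 0.500000
  p = 9/72 = 0.125000: log2(p) = -3.000000, -p*log2(p) = 0.375000
  p = 12/72 = 0.166667: log2(p) = -2.584963, -p*log2(p) = 0.430827
  p = 16/72 = 0.222222: log2(p) = -2.169925, -p*log2(p) = 0.482206
H = 0.491692 + 0.500000 + 0.375000 + 0.430827 + 0.482206 = 2.279725

H = 2.2797 bits/symbol


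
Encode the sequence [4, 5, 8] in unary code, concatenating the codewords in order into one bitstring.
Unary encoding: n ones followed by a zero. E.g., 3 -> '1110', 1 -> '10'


Encode each number as n ones followed by a terminating 0:
  4 -> 11110 (5 bits)
  5 -> 111110 (6 bits)
  8 -> 111111110 (9 bits)
Total length = 5 + 6 + 9 = 20 bits.

Unary([4, 5, 8]) = 11110111110111111110 (20 bits)


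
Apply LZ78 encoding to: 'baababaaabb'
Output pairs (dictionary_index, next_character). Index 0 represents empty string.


LZ78 encoding steps:
Dictionary: {0: ''}
Step 1: w='' (idx 0), next='b' -> output (0, 'b'), add 'b' as idx 1
Step 2: w='' (idx 0), next='a' -> output (0, 'a'), add 'a' as idx 2
Step 3: w='a' (idx 2), next='b' -> output (2, 'b'), add 'ab' as idx 3
Step 4: w='ab' (idx 3), next='a' -> output (3, 'a'), add 'aba' as idx 4
Step 5: w='a' (idx 2), next='a' -> output (2, 'a'), add 'aa' as idx 5
Step 6: w='b' (idx 1), next='b' -> output (1, 'b'), add 'bb' as idx 6


Encoded: [(0, 'b'), (0, 'a'), (2, 'b'), (3, 'a'), (2, 'a'), (1, 'b')]


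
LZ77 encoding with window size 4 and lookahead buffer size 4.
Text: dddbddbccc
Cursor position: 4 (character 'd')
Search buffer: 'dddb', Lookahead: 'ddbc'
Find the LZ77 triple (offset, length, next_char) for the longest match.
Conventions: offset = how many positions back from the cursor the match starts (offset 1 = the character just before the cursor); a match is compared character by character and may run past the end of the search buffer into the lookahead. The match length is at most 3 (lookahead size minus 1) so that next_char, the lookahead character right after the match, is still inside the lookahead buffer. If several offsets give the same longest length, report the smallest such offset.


Try each offset into the search buffer:
  offset=1 (pos 3, char 'b'): match length 0
  offset=2 (pos 2, char 'd'): match length 1
  offset=3 (pos 1, char 'd'): match length 3
  offset=4 (pos 0, char 'd'): match length 2
Longest match has length 3 at offset 3.
next_char = character at position 4 + 3 = 7 -> 'c'

Best match: offset=3, length=3 (matching 'ddb' starting at position 1)
LZ77 triple: (3, 3, 'c')


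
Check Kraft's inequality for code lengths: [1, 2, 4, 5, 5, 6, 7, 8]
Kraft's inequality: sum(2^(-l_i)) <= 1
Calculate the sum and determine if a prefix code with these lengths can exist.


Sum = 2^(-1) + 2^(-2) + 2^(-4) + 2^(-5) + 2^(-5) + 2^(-6) + 2^(-7) + 2^(-8)
    = 0.5 + 0.25 + 0.0625 + 0.03125 + 0.03125 + 0.015625 + 0.0078125 + 0.00390625
    = 231/256 = 0.90234375
Since 0.90234375 <= 1, Kraft's inequality IS satisfied.
A prefix code with these lengths CAN exist.

Kraft sum = 0.90234375. Satisfied.


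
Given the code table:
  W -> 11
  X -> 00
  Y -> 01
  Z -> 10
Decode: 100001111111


Decoding:
10 -> Z
00 -> X
01 -> Y
11 -> W
11 -> W
11 -> W


Result: ZXYWWW


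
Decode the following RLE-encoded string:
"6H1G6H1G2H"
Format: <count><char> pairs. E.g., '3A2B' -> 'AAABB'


Expanding each <count><char> pair:
  6H -> 'HHHHHH'
  1G -> 'G'
  6H -> 'HHHHHH'
  1G -> 'G'
  2H -> 'HH'

Decoded = HHHHHHGHHHHHHGHH


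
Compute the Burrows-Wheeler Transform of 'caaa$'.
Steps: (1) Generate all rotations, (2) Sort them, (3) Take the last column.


Rotations (sorted):
  0: $caaa -> last char: a
  1: a$caa -> last char: a
  2: aa$ca -> last char: a
  3: aaa$c -> last char: c
  4: caaa$ -> last char: $


BWT = aaac$


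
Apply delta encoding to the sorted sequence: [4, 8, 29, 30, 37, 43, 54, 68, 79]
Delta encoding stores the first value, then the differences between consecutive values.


First value: 4
Deltas:
  8 - 4 = 4
  29 - 8 = 21
  30 - 29 = 1
  37 - 30 = 7
  43 - 37 = 6
  54 - 43 = 11
  68 - 54 = 14
  79 - 68 = 11


Delta encoded: [4, 4, 21, 1, 7, 6, 11, 14, 11]


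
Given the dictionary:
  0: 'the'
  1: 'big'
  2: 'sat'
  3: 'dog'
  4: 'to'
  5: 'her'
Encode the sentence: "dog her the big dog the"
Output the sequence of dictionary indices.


Look up each word in the dictionary:
  'dog' -> 3
  'her' -> 5
  'the' -> 0
  'big' -> 1
  'dog' -> 3
  'the' -> 0

Encoded: [3, 5, 0, 1, 3, 0]


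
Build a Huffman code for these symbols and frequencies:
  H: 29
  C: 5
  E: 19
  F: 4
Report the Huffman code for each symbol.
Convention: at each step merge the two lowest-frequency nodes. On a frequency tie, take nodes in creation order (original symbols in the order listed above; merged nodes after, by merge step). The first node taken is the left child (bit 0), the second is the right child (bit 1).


Huffman tree construction:
Step 1: Merge F(4) + C(5) = 9
Step 2: Merge (F+C)(9) + E(19) = 28
Step 3: Merge ((F+C)+E)(28) + H(29) = 57
Read each symbol's code off the tree from the root (left child = 0, right child = 1).

Codes:
  H: 1 (length 1)
  C: 001 (length 3)
  E: 01 (length 2)
  F: 000 (length 3)
Average code length: 94/57 = 1.6491 bits/symbol


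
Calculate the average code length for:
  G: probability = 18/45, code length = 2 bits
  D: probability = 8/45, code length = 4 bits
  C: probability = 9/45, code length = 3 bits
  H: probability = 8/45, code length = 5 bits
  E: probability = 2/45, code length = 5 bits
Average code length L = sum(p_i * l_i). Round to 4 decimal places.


Weighted contributions p_i * l_i:
  G: (18/45) * 2 = 36/45
  D: (8/45) * 4 = 32/45
  C: (9/45) * 3 = 27/45
  H: (8/45) * 5 = 40/45
  E: (2/45) * 5 = 10/45
Sum = (36 + 32 + 27 + 40 + 10)/45 = 145/45

L = 145/45 = 3.2222 bits/symbol


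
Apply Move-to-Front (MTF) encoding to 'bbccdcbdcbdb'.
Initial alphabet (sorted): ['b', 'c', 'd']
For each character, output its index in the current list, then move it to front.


MTF encoding:
'b': index 0 in ['b', 'c', 'd'] -> ['b', 'c', 'd']
'b': index 0 in ['b', 'c', 'd'] -> ['b', 'c', 'd']
'c': index 1 in ['b', 'c', 'd'] -> ['c', 'b', 'd']
'c': index 0 in ['c', 'b', 'd'] -> ['c', 'b', 'd']
'd': index 2 in ['c', 'b', 'd'] -> ['d', 'c', 'b']
'c': index 1 in ['d', 'c', 'b'] -> ['c', 'd', 'b']
'b': index 2 in ['c', 'd', 'b'] -> ['b', 'c', 'd']
'd': index 2 in ['b', 'c', 'd'] -> ['d', 'b', 'c']
'c': index 2 in ['d', 'b', 'c'] -> ['c', 'd', 'b']
'b': index 2 in ['c', 'd', 'b'] -> ['b', 'c', 'd']
'd': index 2 in ['b', 'c', 'd'] -> ['d', 'b', 'c']
'b': index 1 in ['d', 'b', 'c'] -> ['b', 'd', 'c']


Output: [0, 0, 1, 0, 2, 1, 2, 2, 2, 2, 2, 1]


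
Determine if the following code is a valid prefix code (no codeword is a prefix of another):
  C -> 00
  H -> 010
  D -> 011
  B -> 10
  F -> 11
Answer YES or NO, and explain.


Checking each pair (does one codeword prefix another?):
  C='00' vs H='010': no prefix
  C='00' vs D='011': no prefix
  C='00' vs B='10': no prefix
  C='00' vs F='11': no prefix
  H='010' vs C='00': no prefix
  H='010' vs D='011': no prefix
  H='010' vs B='10': no prefix
  H='010' vs F='11': no prefix
  D='011' vs C='00': no prefix
  D='011' vs H='010': no prefix
  D='011' vs B='10': no prefix
  D='011' vs F='11': no prefix
  B='10' vs C='00': no prefix
  B='10' vs H='010': no prefix
  B='10' vs D='011': no prefix
  B='10' vs F='11': no prefix
  F='11' vs C='00': no prefix
  F='11' vs H='010': no prefix
  F='11' vs D='011': no prefix
  F='11' vs B='10': no prefix
No violation found over all pairs.

YES -- this is a valid prefix code. No codeword is a prefix of any other codeword.


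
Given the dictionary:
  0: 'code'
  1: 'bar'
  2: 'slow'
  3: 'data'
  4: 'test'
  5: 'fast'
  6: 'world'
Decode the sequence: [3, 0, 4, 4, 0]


Look up each index in the dictionary:
  3 -> 'data'
  0 -> 'code'
  4 -> 'test'
  4 -> 'test'
  0 -> 'code'

Decoded: "data code test test code"


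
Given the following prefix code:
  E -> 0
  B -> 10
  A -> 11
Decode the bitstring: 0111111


Decoding step by step:
Bits 0 -> E
Bits 11 -> A
Bits 11 -> A
Bits 11 -> A


Decoded message: EAAA


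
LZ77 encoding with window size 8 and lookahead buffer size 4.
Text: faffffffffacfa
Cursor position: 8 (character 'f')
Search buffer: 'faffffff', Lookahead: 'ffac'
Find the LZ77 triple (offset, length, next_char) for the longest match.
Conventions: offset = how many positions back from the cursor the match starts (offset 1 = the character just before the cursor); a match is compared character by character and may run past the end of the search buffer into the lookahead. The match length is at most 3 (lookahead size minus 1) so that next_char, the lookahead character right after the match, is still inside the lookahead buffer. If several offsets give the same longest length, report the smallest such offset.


Try each offset into the search buffer:
  offset=1 (pos 7, char 'f'): match length 2
  offset=2 (pos 6, char 'f'): match length 2
  offset=3 (pos 5, char 'f'): match length 2
  offset=4 (pos 4, char 'f'): match length 2
  offset=5 (pos 3, char 'f'): match length 2
  offset=6 (pos 2, char 'f'): match length 2
  offset=7 (pos 1, char 'a'): match length 0
  offset=8 (pos 0, char 'f'): match length 1
Longest match has length 2, found at offsets 1, 2, 3, 4, 5, 6; take the smallest, offset 1.
next_char = character at position 8 + 2 = 10 -> 'a'

Best match: offset=1, length=2 (matching 'ff' starting at position 7)
LZ77 triple: (1, 2, 'a')


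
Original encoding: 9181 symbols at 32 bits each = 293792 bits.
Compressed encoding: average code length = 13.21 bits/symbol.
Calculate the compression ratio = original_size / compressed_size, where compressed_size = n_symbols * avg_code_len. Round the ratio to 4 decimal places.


original_size = n_symbols * orig_bits = 9181 * 32 = 293792 bits
compressed_size = n_symbols * avg_code_len = 9181 * 13.21 = 121281.01 bits
ratio = original_size / compressed_size = 293792 / 121281.01 = 2.4224

Compression ratio = 2.4224


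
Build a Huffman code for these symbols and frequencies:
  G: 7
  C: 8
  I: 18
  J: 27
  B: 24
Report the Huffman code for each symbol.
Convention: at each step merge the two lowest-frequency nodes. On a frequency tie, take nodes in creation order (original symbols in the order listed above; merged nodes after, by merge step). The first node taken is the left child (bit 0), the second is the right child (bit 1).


Huffman tree construction:
Step 1: Merge G(7) + C(8) = 15
Step 2: Merge (G+C)(15) + I(18) = 33
Step 3: Merge B(24) + J(27) = 51
Step 4: Merge ((G+C)+I)(33) + (B+J)(51) = 84
Read each symbol's code off the tree from the root (left child = 0, right child = 1).

Codes:
  G: 000 (length 3)
  C: 001 (length 3)
  I: 01 (length 2)
  J: 11 (length 2)
  B: 10 (length 2)
Average code length: 183/84 = 2.1786 bits/symbol


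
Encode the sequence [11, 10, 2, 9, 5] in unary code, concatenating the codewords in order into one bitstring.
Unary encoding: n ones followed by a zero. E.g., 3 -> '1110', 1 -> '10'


Encode each number as n ones followed by a terminating 0:
  11 -> 111111111110 (12 bits)
  10 -> 11111111110 (11 bits)
  2 -> 110 (3 bits)
  9 -> 1111111110 (10 bits)
  5 -> 111110 (6 bits)
Total length = 12 + 11 + 3 + 10 + 6 = 42 bits.

Unary([11, 10, 2, 9, 5]) = 111111111110111111111101101111111110111110 (42 bits)


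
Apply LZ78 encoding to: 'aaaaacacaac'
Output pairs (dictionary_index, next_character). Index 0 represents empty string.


LZ78 encoding steps:
Dictionary: {0: ''}
Step 1: w='' (idx 0), next='a' -> output (0, 'a'), add 'a' as idx 1
Step 2: w='a' (idx 1), next='a' -> output (1, 'a'), add 'aa' as idx 2
Step 3: w='aa' (idx 2), next='c' -> output (2, 'c'), add 'aac' as idx 3
Step 4: w='a' (idx 1), next='c' -> output (1, 'c'), add 'ac' as idx 4
Step 5: w='aac' (idx 3), end of input -> output (3, '')


Encoded: [(0, 'a'), (1, 'a'), (2, 'c'), (1, 'c'), (3, '')]


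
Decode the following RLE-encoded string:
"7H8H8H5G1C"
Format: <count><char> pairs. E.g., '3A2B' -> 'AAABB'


Expanding each <count><char> pair:
  7H -> 'HHHHHHH'
  8H -> 'HHHHHHHH'
  8H -> 'HHHHHHHH'
  5G -> 'GGGGG'
  1C -> 'C'

Decoded = HHHHHHHHHHHHHHHHHHHHHHHGGGGGC


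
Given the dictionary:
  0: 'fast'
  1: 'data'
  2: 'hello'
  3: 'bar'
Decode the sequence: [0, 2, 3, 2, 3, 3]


Look up each index in the dictionary:
  0 -> 'fast'
  2 -> 'hello'
  3 -> 'bar'
  2 -> 'hello'
  3 -> 'bar'
  3 -> 'bar'

Decoded: "fast hello bar hello bar bar"


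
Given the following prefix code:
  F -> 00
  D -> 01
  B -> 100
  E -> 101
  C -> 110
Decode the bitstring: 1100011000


Decoding step by step:
Bits 110 -> C
Bits 00 -> F
Bits 110 -> C
Bits 00 -> F


Decoded message: CFCF


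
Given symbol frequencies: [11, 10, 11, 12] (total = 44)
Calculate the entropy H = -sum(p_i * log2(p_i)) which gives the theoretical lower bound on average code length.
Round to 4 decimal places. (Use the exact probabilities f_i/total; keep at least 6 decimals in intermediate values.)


Per-symbol terms -p_i * log2(p_i) with p_i = f_i/44:
  p = 11/44 = 0.250000: log2(p) = -2.000000, -p*log2(p) = 0.500000
  p = 10/44 = 0.227273: log2(p) = -2.137504, -p*log2(p) = 0.485796
  p = 11/44 = 0.250000: log2(p) = -2.000000, -p*log2(p) = 0.500000
  p = 12/44 = 0.272727: log2(p) = -1.874469, -p*log2(p) = 0.511219
H = 0.500000 + 0.485796 + 0.500000 + 0.511219 = 1.997015

H = 1.997 bits/symbol


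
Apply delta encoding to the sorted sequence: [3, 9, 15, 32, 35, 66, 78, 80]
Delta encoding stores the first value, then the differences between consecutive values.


First value: 3
Deltas:
  9 - 3 = 6
  15 - 9 = 6
  32 - 15 = 17
  35 - 32 = 3
  66 - 35 = 31
  78 - 66 = 12
  80 - 78 = 2


Delta encoded: [3, 6, 6, 17, 3, 31, 12, 2]


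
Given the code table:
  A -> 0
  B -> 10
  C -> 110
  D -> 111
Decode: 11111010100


Decoding:
111 -> D
110 -> C
10 -> B
10 -> B
0 -> A


Result: DCBBA


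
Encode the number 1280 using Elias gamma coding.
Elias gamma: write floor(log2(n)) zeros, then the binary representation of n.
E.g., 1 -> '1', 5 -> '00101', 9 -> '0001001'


num_bits = floor(log2(1280)) + 1 = 11
leading_zeros = num_bits - 1 = 10
binary(1280) = 10100000000

Elias gamma(1280) = '0000000000' + '10100000000' = 000000000010100000000 (21 bits)


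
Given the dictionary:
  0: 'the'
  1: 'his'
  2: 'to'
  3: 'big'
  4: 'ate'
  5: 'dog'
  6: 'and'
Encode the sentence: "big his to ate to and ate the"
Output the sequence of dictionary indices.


Look up each word in the dictionary:
  'big' -> 3
  'his' -> 1
  'to' -> 2
  'ate' -> 4
  'to' -> 2
  'and' -> 6
  'ate' -> 4
  'the' -> 0

Encoded: [3, 1, 2, 4, 2, 6, 4, 0]


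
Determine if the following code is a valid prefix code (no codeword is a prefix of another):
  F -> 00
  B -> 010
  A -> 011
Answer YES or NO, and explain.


Checking each pair (does one codeword prefix another?):
  F='00' vs B='010': no prefix
  F='00' vs A='011': no prefix
  B='010' vs F='00': no prefix
  B='010' vs A='011': no prefix
  A='011' vs F='00': no prefix
  A='011' vs B='010': no prefix
No violation found over all pairs.

YES -- this is a valid prefix code. No codeword is a prefix of any other codeword.


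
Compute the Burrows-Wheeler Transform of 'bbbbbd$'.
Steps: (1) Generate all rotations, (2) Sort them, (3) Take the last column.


Rotations (sorted):
  0: $bbbbbd -> last char: d
  1: bbbbbd$ -> last char: $
  2: bbbbd$b -> last char: b
  3: bbbd$bb -> last char: b
  4: bbd$bbb -> last char: b
  5: bd$bbbb -> last char: b
  6: d$bbbbb -> last char: b


BWT = d$bbbbb


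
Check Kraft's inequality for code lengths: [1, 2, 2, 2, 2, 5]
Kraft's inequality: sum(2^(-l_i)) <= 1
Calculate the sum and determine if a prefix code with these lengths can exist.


Sum = 2^(-1) + 2^(-2) + 2^(-2) + 2^(-2) + 2^(-2) + 2^(-5)
    = 0.5 + 0.25 + 0.25 + 0.25 + 0.25 + 0.03125
    = 49/32 = 1.53125
Since 1.53125 > 1, Kraft's inequality is NOT satisfied.
A prefix code with these lengths CANNOT exist.

Kraft sum = 1.53125. Not satisfied.


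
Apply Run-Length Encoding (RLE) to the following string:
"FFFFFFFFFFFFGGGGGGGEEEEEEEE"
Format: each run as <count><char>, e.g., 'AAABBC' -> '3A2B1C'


Scanning runs left to right:
  i=0: run of 'F' x 12 -> '12F'
  i=12: run of 'G' x 7 -> '7G'
  i=19: run of 'E' x 8 -> '8E'

RLE = 12F7G8E


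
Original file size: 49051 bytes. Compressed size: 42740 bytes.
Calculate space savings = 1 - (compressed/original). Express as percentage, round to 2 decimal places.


ratio = compressed/original = 42740/49051 = 0.871338
savings = 1 - ratio = 1 - 0.871338 = 0.128662
as a percentage: 0.128662 * 100 = 12.87%

Space savings = 1 - 42740/49051 = 12.87%


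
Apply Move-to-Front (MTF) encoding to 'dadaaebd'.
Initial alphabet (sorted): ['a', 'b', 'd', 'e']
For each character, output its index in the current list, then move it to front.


MTF encoding:
'd': index 2 in ['a', 'b', 'd', 'e'] -> ['d', 'a', 'b', 'e']
'a': index 1 in ['d', 'a', 'b', 'e'] -> ['a', 'd', 'b', 'e']
'd': index 1 in ['a', 'd', 'b', 'e'] -> ['d', 'a', 'b', 'e']
'a': index 1 in ['d', 'a', 'b', 'e'] -> ['a', 'd', 'b', 'e']
'a': index 0 in ['a', 'd', 'b', 'e'] -> ['a', 'd', 'b', 'e']
'e': index 3 in ['a', 'd', 'b', 'e'] -> ['e', 'a', 'd', 'b']
'b': index 3 in ['e', 'a', 'd', 'b'] -> ['b', 'e', 'a', 'd']
'd': index 3 in ['b', 'e', 'a', 'd'] -> ['d', 'b', 'e', 'a']


Output: [2, 1, 1, 1, 0, 3, 3, 3]


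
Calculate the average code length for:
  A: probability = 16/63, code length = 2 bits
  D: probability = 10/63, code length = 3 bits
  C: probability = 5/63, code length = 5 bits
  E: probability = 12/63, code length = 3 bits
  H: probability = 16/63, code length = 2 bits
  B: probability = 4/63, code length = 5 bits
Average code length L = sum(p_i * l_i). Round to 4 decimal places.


Weighted contributions p_i * l_i:
  A: (16/63) * 2 = 32/63
  D: (10/63) * 3 = 30/63
  C: (5/63) * 5 = 25/63
  E: (12/63) * 3 = 36/63
  H: (16/63) * 2 = 32/63
  B: (4/63) * 5 = 20/63
Sum = (32 + 30 + 25 + 36 + 32 + 20)/63 = 175/63

L = 175/63 = 2.7778 bits/symbol


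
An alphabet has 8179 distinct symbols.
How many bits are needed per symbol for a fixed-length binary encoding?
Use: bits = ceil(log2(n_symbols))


log2(8179) = 12.9977
Bracket: 2^12 = 4096 < 8179 <= 2^13 = 8192
So ceil(log2(8179)) = 13

bits = ceil(log2(8179)) = ceil(12.9977) = 13 bits


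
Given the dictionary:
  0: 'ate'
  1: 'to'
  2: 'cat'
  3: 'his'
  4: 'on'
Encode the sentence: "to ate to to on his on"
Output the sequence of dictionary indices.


Look up each word in the dictionary:
  'to' -> 1
  'ate' -> 0
  'to' -> 1
  'to' -> 1
  'on' -> 4
  'his' -> 3
  'on' -> 4

Encoded: [1, 0, 1, 1, 4, 3, 4]


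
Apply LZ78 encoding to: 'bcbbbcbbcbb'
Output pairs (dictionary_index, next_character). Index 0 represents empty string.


LZ78 encoding steps:
Dictionary: {0: ''}
Step 1: w='' (idx 0), next='b' -> output (0, 'b'), add 'b' as idx 1
Step 2: w='' (idx 0), next='c' -> output (0, 'c'), add 'c' as idx 2
Step 3: w='b' (idx 1), next='b' -> output (1, 'b'), add 'bb' as idx 3
Step 4: w='b' (idx 1), next='c' -> output (1, 'c'), add 'bc' as idx 4
Step 5: w='bb' (idx 3), next='c' -> output (3, 'c'), add 'bbc' as idx 5
Step 6: w='bb' (idx 3), end of input -> output (3, '')


Encoded: [(0, 'b'), (0, 'c'), (1, 'b'), (1, 'c'), (3, 'c'), (3, '')]


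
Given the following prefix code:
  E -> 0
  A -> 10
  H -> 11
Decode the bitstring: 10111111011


Decoding step by step:
Bits 10 -> A
Bits 11 -> H
Bits 11 -> H
Bits 11 -> H
Bits 0 -> E
Bits 11 -> H


Decoded message: AHHHEH


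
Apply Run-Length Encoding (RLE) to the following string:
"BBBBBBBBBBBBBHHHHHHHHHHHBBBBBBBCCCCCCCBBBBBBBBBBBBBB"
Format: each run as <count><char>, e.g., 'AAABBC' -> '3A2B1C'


Scanning runs left to right:
  i=0: run of 'B' x 13 -> '13B'
  i=13: run of 'H' x 11 -> '11H'
  i=24: run of 'B' x 7 -> '7B'
  i=31: run of 'C' x 7 -> '7C'
  i=38: run of 'B' x 14 -> '14B'

RLE = 13B11H7B7C14B


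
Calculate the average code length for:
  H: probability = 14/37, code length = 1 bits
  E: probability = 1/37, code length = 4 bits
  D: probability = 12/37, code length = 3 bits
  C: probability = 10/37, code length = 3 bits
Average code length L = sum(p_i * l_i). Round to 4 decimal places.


Weighted contributions p_i * l_i:
  H: (14/37) * 1 = 14/37
  E: (1/37) * 4 = 4/37
  D: (12/37) * 3 = 36/37
  C: (10/37) * 3 = 30/37
Sum = (14 + 4 + 36 + 30)/37 = 84/37

L = 84/37 = 2.2703 bits/symbol


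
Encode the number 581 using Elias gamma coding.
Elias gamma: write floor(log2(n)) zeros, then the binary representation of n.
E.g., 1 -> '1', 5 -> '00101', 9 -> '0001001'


num_bits = floor(log2(581)) + 1 = 10
leading_zeros = num_bits - 1 = 9
binary(581) = 1001000101

Elias gamma(581) = '000000000' + '1001000101' = 0000000001001000101 (19 bits)


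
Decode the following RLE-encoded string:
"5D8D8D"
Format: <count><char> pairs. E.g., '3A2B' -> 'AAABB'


Expanding each <count><char> pair:
  5D -> 'DDDDD'
  8D -> 'DDDDDDDD'
  8D -> 'DDDDDDDD'

Decoded = DDDDDDDDDDDDDDDDDDDDD


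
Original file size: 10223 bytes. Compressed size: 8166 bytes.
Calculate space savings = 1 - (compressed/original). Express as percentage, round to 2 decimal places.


ratio = compressed/original = 8166/10223 = 0.798787
savings = 1 - ratio = 1 - 0.798787 = 0.201213
as a percentage: 0.201213 * 100 = 20.12%

Space savings = 1 - 8166/10223 = 20.12%


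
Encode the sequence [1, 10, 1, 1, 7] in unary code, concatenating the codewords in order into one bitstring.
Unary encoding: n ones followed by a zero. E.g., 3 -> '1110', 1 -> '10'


Encode each number as n ones followed by a terminating 0:
  1 -> 10 (2 bits)
  10 -> 11111111110 (11 bits)
  1 -> 10 (2 bits)
  1 -> 10 (2 bits)
  7 -> 11111110 (8 bits)
Total length = 2 + 11 + 2 + 2 + 8 = 25 bits.

Unary([1, 10, 1, 1, 7]) = 1011111111110101011111110 (25 bits)


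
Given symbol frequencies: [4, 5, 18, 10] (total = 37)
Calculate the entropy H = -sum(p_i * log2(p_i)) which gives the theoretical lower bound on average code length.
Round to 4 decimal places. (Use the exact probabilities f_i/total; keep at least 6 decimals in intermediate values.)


Per-symbol terms -p_i * log2(p_i) with p_i = f_i/37:
  p = 4/37 = 0.108108: log2(p) = -3.209453, -p*log2(p) = 0.346968
  p = 5/37 = 0.135135: log2(p) = -2.887525, -p*log2(p) = 0.390206
  p = 18/37 = 0.486486: log2(p) = -1.039528, -p*log2(p) = 0.505717
  p = 10/37 = 0.270270: log2(p) = -1.887525, -p*log2(p) = 0.510142
H = 0.346968 + 0.390206 + 0.505717 + 0.510142 = 1.753033

H = 1.753 bits/symbol


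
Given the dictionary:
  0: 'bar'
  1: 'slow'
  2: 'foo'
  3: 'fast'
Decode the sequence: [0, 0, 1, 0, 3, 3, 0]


Look up each index in the dictionary:
  0 -> 'bar'
  0 -> 'bar'
  1 -> 'slow'
  0 -> 'bar'
  3 -> 'fast'
  3 -> 'fast'
  0 -> 'bar'

Decoded: "bar bar slow bar fast fast bar"


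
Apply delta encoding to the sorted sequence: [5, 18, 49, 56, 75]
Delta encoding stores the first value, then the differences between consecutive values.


First value: 5
Deltas:
  18 - 5 = 13
  49 - 18 = 31
  56 - 49 = 7
  75 - 56 = 19


Delta encoded: [5, 13, 31, 7, 19]


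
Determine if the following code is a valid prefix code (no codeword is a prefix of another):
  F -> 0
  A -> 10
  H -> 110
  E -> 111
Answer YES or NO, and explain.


Checking each pair (does one codeword prefix another?):
  F='0' vs A='10': no prefix
  F='0' vs H='110': no prefix
  F='0' vs E='111': no prefix
  A='10' vs F='0': no prefix
  A='10' vs H='110': no prefix
  A='10' vs E='111': no prefix
  H='110' vs F='0': no prefix
  H='110' vs A='10': no prefix
  H='110' vs E='111': no prefix
  E='111' vs F='0': no prefix
  E='111' vs A='10': no prefix
  E='111' vs H='110': no prefix
No violation found over all pairs.

YES -- this is a valid prefix code. No codeword is a prefix of any other codeword.


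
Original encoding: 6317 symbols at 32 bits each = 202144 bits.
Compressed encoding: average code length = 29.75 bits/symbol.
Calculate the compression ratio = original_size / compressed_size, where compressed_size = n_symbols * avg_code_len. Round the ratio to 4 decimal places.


original_size = n_symbols * orig_bits = 6317 * 32 = 202144 bits
compressed_size = n_symbols * avg_code_len = 6317 * 29.75 = 187930.75 bits
ratio = original_size / compressed_size = 202144 / 187930.75 = 1.0756

Compression ratio = 1.0756


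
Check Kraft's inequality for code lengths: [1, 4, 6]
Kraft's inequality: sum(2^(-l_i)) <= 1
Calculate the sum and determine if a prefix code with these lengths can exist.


Sum = 2^(-1) + 2^(-4) + 2^(-6)
    = 0.5 + 0.0625 + 0.015625
    = 37/64 = 0.578125
Since 0.578125 <= 1, Kraft's inequality IS satisfied.
A prefix code with these lengths CAN exist.

Kraft sum = 0.578125. Satisfied.


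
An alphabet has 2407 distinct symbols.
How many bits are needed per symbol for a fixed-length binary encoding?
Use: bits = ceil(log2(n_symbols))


log2(2407) = 11.233
Bracket: 2^11 = 2048 < 2407 <= 2^12 = 4096
So ceil(log2(2407)) = 12

bits = ceil(log2(2407)) = ceil(11.233) = 12 bits


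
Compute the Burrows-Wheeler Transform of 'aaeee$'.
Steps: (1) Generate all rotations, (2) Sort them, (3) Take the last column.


Rotations (sorted):
  0: $aaeee -> last char: e
  1: aaeee$ -> last char: $
  2: aeee$a -> last char: a
  3: e$aaee -> last char: e
  4: ee$aae -> last char: e
  5: eee$aa -> last char: a


BWT = e$aeea


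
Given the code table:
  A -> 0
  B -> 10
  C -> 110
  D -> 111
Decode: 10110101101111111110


Decoding:
10 -> B
110 -> C
10 -> B
110 -> C
111 -> D
111 -> D
111 -> D
0 -> A


Result: BCBCDDDA


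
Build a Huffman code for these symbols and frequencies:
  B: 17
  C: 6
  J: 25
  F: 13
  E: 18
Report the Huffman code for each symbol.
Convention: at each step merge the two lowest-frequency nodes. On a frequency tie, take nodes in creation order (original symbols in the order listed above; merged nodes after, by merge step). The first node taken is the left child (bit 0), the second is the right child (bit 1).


Huffman tree construction:
Step 1: Merge C(6) + F(13) = 19
Step 2: Merge B(17) + E(18) = 35
Step 3: Merge (C+F)(19) + J(25) = 44
Step 4: Merge (B+E)(35) + ((C+F)+J)(44) = 79
Read each symbol's code off the tree from the root (left child = 0, right child = 1).

Codes:
  B: 00 (length 2)
  C: 100 (length 3)
  J: 11 (length 2)
  F: 101 (length 3)
  E: 01 (length 2)
Average code length: 177/79 = 2.2405 bits/symbol


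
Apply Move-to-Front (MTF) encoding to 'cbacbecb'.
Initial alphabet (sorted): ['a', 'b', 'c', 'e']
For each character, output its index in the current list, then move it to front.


MTF encoding:
'c': index 2 in ['a', 'b', 'c', 'e'] -> ['c', 'a', 'b', 'e']
'b': index 2 in ['c', 'a', 'b', 'e'] -> ['b', 'c', 'a', 'e']
'a': index 2 in ['b', 'c', 'a', 'e'] -> ['a', 'b', 'c', 'e']
'c': index 2 in ['a', 'b', 'c', 'e'] -> ['c', 'a', 'b', 'e']
'b': index 2 in ['c', 'a', 'b', 'e'] -> ['b', 'c', 'a', 'e']
'e': index 3 in ['b', 'c', 'a', 'e'] -> ['e', 'b', 'c', 'a']
'c': index 2 in ['e', 'b', 'c', 'a'] -> ['c', 'e', 'b', 'a']
'b': index 2 in ['c', 'e', 'b', 'a'] -> ['b', 'c', 'e', 'a']


Output: [2, 2, 2, 2, 2, 3, 2, 2]


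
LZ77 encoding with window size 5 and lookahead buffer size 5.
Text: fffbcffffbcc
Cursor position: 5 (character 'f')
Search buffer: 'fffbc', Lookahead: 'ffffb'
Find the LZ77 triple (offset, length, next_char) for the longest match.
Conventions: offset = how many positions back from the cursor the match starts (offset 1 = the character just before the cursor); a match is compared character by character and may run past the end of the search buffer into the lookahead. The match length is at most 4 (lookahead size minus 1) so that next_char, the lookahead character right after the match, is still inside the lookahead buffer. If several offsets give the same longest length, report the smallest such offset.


Try each offset into the search buffer:
  offset=1 (pos 4, char 'c'): match length 0
  offset=2 (pos 3, char 'b'): match length 0
  offset=3 (pos 2, char 'f'): match length 1
  offset=4 (pos 1, char 'f'): match length 2
  offset=5 (pos 0, char 'f'): match length 3
Longest match has length 3 at offset 5.
next_char = character at position 5 + 3 = 8 -> 'f'

Best match: offset=5, length=3 (matching 'fff' starting at position 0)
LZ77 triple: (5, 3, 'f')


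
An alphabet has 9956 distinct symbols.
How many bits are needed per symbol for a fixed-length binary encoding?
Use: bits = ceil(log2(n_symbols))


log2(9956) = 13.2814
Bracket: 2^13 = 8192 < 9956 <= 2^14 = 16384
So ceil(log2(9956)) = 14

bits = ceil(log2(9956)) = ceil(13.2814) = 14 bits


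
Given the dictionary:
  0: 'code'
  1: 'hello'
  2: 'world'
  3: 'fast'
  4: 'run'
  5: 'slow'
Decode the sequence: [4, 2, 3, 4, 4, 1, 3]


Look up each index in the dictionary:
  4 -> 'run'
  2 -> 'world'
  3 -> 'fast'
  4 -> 'run'
  4 -> 'run'
  1 -> 'hello'
  3 -> 'fast'

Decoded: "run world fast run run hello fast"


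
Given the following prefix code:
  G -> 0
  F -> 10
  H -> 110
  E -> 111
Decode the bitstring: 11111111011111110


Decoding step by step:
Bits 111 -> E
Bits 111 -> E
Bits 110 -> H
Bits 111 -> E
Bits 111 -> E
Bits 10 -> F


Decoded message: EEHEEF


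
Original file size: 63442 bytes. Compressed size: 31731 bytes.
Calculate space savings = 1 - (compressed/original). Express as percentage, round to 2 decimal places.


ratio = compressed/original = 31731/63442 = 0.500158
savings = 1 - ratio = 1 - 0.500158 = 0.499842
as a percentage: 0.499842 * 100 = 49.98%

Space savings = 1 - 31731/63442 = 49.98%


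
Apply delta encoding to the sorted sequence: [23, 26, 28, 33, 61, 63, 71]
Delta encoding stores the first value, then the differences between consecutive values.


First value: 23
Deltas:
  26 - 23 = 3
  28 - 26 = 2
  33 - 28 = 5
  61 - 33 = 28
  63 - 61 = 2
  71 - 63 = 8


Delta encoded: [23, 3, 2, 5, 28, 2, 8]


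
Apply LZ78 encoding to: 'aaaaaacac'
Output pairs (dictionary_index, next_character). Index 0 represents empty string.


LZ78 encoding steps:
Dictionary: {0: ''}
Step 1: w='' (idx 0), next='a' -> output (0, 'a'), add 'a' as idx 1
Step 2: w='a' (idx 1), next='a' -> output (1, 'a'), add 'aa' as idx 2
Step 3: w='aa' (idx 2), next='a' -> output (2, 'a'), add 'aaa' as idx 3
Step 4: w='' (idx 0), next='c' -> output (0, 'c'), add 'c' as idx 4
Step 5: w='a' (idx 1), next='c' -> output (1, 'c'), add 'ac' as idx 5


Encoded: [(0, 'a'), (1, 'a'), (2, 'a'), (0, 'c'), (1, 'c')]


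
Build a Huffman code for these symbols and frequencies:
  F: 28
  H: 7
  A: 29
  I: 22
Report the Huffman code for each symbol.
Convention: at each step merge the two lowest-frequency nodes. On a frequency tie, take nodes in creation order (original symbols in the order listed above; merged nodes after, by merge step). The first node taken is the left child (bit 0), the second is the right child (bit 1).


Huffman tree construction:
Step 1: Merge H(7) + I(22) = 29
Step 2: Merge F(28) + A(29) = 57
Step 3: Merge (H+I)(29) + (F+A)(57) = 86
Read each symbol's code off the tree from the root (left child = 0, right child = 1).

Codes:
  F: 10 (length 2)
  H: 00 (length 2)
  A: 11 (length 2)
  I: 01 (length 2)
Average code length: 172/86 = 2.0000 bits/symbol


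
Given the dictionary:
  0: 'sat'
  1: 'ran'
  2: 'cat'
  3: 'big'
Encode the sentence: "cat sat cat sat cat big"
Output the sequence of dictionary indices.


Look up each word in the dictionary:
  'cat' -> 2
  'sat' -> 0
  'cat' -> 2
  'sat' -> 0
  'cat' -> 2
  'big' -> 3

Encoded: [2, 0, 2, 0, 2, 3]


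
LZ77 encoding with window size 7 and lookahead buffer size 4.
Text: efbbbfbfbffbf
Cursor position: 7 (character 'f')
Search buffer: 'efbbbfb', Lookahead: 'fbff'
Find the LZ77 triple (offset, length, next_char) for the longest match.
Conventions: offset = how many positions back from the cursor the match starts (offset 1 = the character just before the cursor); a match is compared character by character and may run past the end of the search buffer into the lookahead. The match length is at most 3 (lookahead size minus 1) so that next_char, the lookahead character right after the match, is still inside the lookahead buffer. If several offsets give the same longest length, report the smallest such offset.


Try each offset into the search buffer:
  offset=1 (pos 6, char 'b'): match length 0
  offset=2 (pos 5, char 'f'): match length 3
  offset=3 (pos 4, char 'b'): match length 0
  offset=4 (pos 3, char 'b'): match length 0
  offset=5 (pos 2, char 'b'): match length 0
  offset=6 (pos 1, char 'f'): match length 2
  offset=7 (pos 0, char 'e'): match length 0
Longest match has length 3 at offset 2.
next_char = character at position 7 + 3 = 10 -> 'f'

Best match: offset=2, length=3 (matching 'fbf' starting at position 5)
LZ77 triple: (2, 3, 'f')


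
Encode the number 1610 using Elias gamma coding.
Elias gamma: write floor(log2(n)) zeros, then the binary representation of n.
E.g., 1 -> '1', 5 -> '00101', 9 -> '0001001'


num_bits = floor(log2(1610)) + 1 = 11
leading_zeros = num_bits - 1 = 10
binary(1610) = 11001001010

Elias gamma(1610) = '0000000000' + '11001001010' = 000000000011001001010 (21 bits)


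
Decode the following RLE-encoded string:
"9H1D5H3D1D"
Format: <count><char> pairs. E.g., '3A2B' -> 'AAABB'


Expanding each <count><char> pair:
  9H -> 'HHHHHHHHH'
  1D -> 'D'
  5H -> 'HHHHH'
  3D -> 'DDD'
  1D -> 'D'

Decoded = HHHHHHHHHDHHHHHDDDD


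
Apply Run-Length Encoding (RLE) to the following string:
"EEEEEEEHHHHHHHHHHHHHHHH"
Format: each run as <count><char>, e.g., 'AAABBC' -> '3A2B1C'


Scanning runs left to right:
  i=0: run of 'E' x 7 -> '7E'
  i=7: run of 'H' x 16 -> '16H'

RLE = 7E16H


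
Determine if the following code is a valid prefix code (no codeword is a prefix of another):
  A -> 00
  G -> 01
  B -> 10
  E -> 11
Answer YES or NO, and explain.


Checking each pair (does one codeword prefix another?):
  A='00' vs G='01': no prefix
  A='00' vs B='10': no prefix
  A='00' vs E='11': no prefix
  G='01' vs A='00': no prefix
  G='01' vs B='10': no prefix
  G='01' vs E='11': no prefix
  B='10' vs A='00': no prefix
  B='10' vs G='01': no prefix
  B='10' vs E='11': no prefix
  E='11' vs A='00': no prefix
  E='11' vs G='01': no prefix
  E='11' vs B='10': no prefix
No violation found over all pairs.

YES -- this is a valid prefix code. No codeword is a prefix of any other codeword.


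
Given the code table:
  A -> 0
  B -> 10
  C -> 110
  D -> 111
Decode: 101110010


Decoding:
10 -> B
111 -> D
0 -> A
0 -> A
10 -> B


Result: BDAAB


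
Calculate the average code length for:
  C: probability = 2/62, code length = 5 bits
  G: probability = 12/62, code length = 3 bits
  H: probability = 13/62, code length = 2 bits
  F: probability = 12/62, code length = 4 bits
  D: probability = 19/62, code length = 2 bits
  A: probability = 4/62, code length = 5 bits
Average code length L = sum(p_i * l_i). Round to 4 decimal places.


Weighted contributions p_i * l_i:
  C: (2/62) * 5 = 10/62
  G: (12/62) * 3 = 36/62
  H: (13/62) * 2 = 26/62
  F: (12/62) * 4 = 48/62
  D: (19/62) * 2 = 38/62
  A: (4/62) * 5 = 20/62
Sum = (10 + 36 + 26 + 48 + 38 + 20)/62 = 178/62

L = 178/62 = 2.8710 bits/symbol


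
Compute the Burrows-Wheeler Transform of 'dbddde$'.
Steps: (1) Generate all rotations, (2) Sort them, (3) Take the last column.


Rotations (sorted):
  0: $dbddde -> last char: e
  1: bddde$d -> last char: d
  2: dbddde$ -> last char: $
  3: ddde$db -> last char: b
  4: dde$dbd -> last char: d
  5: de$dbdd -> last char: d
  6: e$dbddd -> last char: d


BWT = ed$bddd


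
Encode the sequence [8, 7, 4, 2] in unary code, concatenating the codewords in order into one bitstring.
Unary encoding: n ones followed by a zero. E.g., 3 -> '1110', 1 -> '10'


Encode each number as n ones followed by a terminating 0:
  8 -> 111111110 (9 bits)
  7 -> 11111110 (8 bits)
  4 -> 11110 (5 bits)
  2 -> 110 (3 bits)
Total length = 9 + 8 + 5 + 3 = 25 bits.

Unary([8, 7, 4, 2]) = 1111111101111111011110110 (25 bits)


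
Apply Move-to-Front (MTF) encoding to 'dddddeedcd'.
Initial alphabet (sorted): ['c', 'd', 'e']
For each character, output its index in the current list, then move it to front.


MTF encoding:
'd': index 1 in ['c', 'd', 'e'] -> ['d', 'c', 'e']
'd': index 0 in ['d', 'c', 'e'] -> ['d', 'c', 'e']
'd': index 0 in ['d', 'c', 'e'] -> ['d', 'c', 'e']
'd': index 0 in ['d', 'c', 'e'] -> ['d', 'c', 'e']
'd': index 0 in ['d', 'c', 'e'] -> ['d', 'c', 'e']
'e': index 2 in ['d', 'c', 'e'] -> ['e', 'd', 'c']
'e': index 0 in ['e', 'd', 'c'] -> ['e', 'd', 'c']
'd': index 1 in ['e', 'd', 'c'] -> ['d', 'e', 'c']
'c': index 2 in ['d', 'e', 'c'] -> ['c', 'd', 'e']
'd': index 1 in ['c', 'd', 'e'] -> ['d', 'c', 'e']


Output: [1, 0, 0, 0, 0, 2, 0, 1, 2, 1]


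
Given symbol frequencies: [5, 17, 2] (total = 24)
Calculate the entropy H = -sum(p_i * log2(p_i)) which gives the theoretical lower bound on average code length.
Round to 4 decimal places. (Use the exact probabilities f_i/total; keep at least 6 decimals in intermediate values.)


Per-symbol terms -p_i * log2(p_i) with p_i = f_i/24:
  p = 5/24 = 0.208333: log2(p) = -2.263034, -p*log2(p) = 0.471466
  p = 17/24 = 0.708333: log2(p) = -0.497500, -p*log2(p) = 0.352396
  p = 2/24 = 0.083333: log2(p) = -3.584963, -p*log2(p) = 0.298747
H = 0.471466 + 0.352396 + 0.298747 = 1.122609

H = 1.1226 bits/symbol


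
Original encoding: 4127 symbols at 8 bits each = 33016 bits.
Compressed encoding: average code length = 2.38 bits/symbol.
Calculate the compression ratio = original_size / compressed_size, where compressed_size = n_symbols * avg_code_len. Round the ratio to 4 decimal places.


original_size = n_symbols * orig_bits = 4127 * 8 = 33016 bits
compressed_size = n_symbols * avg_code_len = 4127 * 2.38 = 9822.26 bits
ratio = original_size / compressed_size = 33016 / 9822.26 = 3.3613

Compression ratio = 3.3613
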